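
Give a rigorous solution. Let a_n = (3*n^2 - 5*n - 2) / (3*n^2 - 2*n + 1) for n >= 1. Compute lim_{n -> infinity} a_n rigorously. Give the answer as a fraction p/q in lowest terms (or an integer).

Divide numerator and denominator by n^2, the highest power:
numerator / n^2 = 3 - 5/n - 2/n^2
denominator / n^2 = 3 - 2/n + n^(-2)
As n -> infinity, all terms of the form c/n^k (k >= 1) tend to 0.
So numerator / n^2 -> 3 and denominator / n^2 -> 3.
Therefore lim a_n = 1.

1


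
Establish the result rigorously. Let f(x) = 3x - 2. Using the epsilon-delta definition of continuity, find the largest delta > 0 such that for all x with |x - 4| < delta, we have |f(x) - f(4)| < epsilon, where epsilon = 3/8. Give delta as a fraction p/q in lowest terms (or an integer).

We compute f(4) = 3*(4) - 2 = 10.
|f(x) - f(4)| = |3x - 2 - (10)| = |3(x - 4)| = 3|x - 4|.
We need 3|x - 4| < 3/8, i.e. |x - 4| < 3/8 / 3 = 1/8.
So any delta <= 1/8 works. Conversely, if delta > 1/8, then x = 4 + 1/8 satisfies |x - 4| = 1/8 < delta but |f(x) - f(4)| = 3 * 1/8 = 3/8, which is not < 3/8; so no larger delta works.
Hence the largest such delta is 1/8.

1/8


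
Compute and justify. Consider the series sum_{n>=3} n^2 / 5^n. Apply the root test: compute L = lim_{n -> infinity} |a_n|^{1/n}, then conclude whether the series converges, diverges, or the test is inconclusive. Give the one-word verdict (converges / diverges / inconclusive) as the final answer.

Let a_n denote the general term. Form |a_n|^(1/n) and simplify:
|a_n|^(1/n) = n^(2/n)/5
Take the limit as n -> infinity: L = 1/5.
Since L = 1/5 < 1, the root test implies convergence.

converges


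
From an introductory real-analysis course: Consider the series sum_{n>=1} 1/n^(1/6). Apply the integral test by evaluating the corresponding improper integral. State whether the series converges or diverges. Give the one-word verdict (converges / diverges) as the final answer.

Let f(x) = x^(-1/6). Then f is positive, continuous, and decreasing on [1, infinity), so the integral test applies.
Compute the improper integral int_{1}^infinity f(x) dx:
  antiderivative F(x) = 6*x^(5/6)/5.
  As x -> infinity, F(x) -> infinity (since p = 1/6 < 1).
  So the integral diverges. By the integral test, the series diverges.

diverges


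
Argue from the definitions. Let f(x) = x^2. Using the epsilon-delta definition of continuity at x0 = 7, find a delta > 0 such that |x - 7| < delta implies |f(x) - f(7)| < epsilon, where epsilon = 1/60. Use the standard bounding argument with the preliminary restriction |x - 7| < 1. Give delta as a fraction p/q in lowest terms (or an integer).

Factor: |x^2 - (7)^2| = |x - 7| * |x + 7|.
Impose |x - 7| < 1 first. Then |x + 7| = |(x - 7) + 2*(7)| <= |x - 7| + 2*|7| < 1 + 14 = 15.
So |x^2 - (7)^2| < delta * 15.
We need delta * 15 <= 1/60, i.e. delta <= 1/60/15 = 1/900.
Since 1/900 < 1, this is tighter than 1; take delta = 1/900.
So delta = 1/900 works.

1/900


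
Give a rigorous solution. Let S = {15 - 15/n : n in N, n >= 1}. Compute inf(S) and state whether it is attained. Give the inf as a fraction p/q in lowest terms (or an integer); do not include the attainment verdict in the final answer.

Analysis:
- Values: 0, 15/2, 10, 45/4, ... strictly increasing.
- Minimum is 0 (n=1); inf = 0 (attained).
- 15 - 15/n -> 15 from below; sup = 15, not attained.
Conclusion: inf(S) = 0, attained in S.

0


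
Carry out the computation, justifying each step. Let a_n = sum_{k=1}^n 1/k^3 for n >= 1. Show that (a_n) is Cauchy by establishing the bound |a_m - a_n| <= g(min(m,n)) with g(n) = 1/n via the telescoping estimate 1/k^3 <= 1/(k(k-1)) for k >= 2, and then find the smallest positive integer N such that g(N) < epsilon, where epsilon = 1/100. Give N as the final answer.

For m > n >= 1: |a_m - a_n| = sum_{k=n+1}^m 1/k^3.
Use 1/k^3 <= 1/(k(k-1)) = 1/(k-1) - 1/k for k >= 2 (which holds since k^3 >= k^2 >= k(k-1) for k >= 2):
sum_{k=n+1}^m 1/k^3 <= sum_{k=n+1}^m (1/(k-1) - 1/k) = 1/n - 1/m <= 1/n.
By symmetry the same bound holds with n,m swapped, so |a_m - a_n| <= 1/min(m,n) = g(min(m,n)). Since g(n) -> 0, (a_n) is Cauchy.
Now solve g(N) < 1/100: 1/N < 1/100 <=> N > 1/(1/100) = 100.
The smallest integer strictly greater than 100 is N = 101.
Check: g(101) = 1/101 < 1/100; g(100) = 1/100 >= 1/100. So N = 101.

101


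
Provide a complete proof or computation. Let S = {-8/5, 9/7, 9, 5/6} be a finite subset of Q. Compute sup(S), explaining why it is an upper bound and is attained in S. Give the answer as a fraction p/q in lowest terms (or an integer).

S is finite, so sup(S) = max(S).
Sorted decreasing:
9, 9/7, 5/6, -8/5
The extremum is 9.
For every x in S, x <= 9. And 9 is in S, so it is attained.
Therefore sup(S) = 9.

9


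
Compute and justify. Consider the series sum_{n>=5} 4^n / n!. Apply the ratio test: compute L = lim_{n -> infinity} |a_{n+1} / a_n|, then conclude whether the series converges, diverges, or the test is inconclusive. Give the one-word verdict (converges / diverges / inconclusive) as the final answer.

Let a_n denote the general term. Form the ratio a_{n+1}/a_n and simplify:
a_{n+1}/a_n = 4/(n + 1)
Take the limit as n -> infinity: L = 0.
Since L = 0 < 1, the ratio test implies the series converges.

converges


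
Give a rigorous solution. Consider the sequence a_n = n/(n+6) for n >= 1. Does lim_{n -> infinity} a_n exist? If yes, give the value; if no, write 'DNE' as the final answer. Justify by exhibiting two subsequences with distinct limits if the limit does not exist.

Examine the behaviour of a_n along subsequences.
Even-n subsequence a_{2k} = (2k)/(2k+6) -> 1. Odd-n subsequence a_{2k+1} = (2k+1)/(2k+7) -> 1. Both tend to 1, which suggests the limit is 1; verify directly.
|a_n - 1| = |n - (n+6)| / (n+6) = 6/(n+6) < 6/n for every n >= 1.
Given epsilon > 0, choose a positive integer N > 6/epsilon. Then for all n >= N, |a_n - 1| < 6/n <= 6/N < epsilon.
So by the definition of the limit, lim a_n exists and equals 1.

1


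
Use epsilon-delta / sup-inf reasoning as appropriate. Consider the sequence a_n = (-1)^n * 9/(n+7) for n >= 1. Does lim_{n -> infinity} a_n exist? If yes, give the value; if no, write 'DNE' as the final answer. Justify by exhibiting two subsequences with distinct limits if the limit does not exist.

Examine the behaviour of a_n along subsequences.
Even-n subsequence a_{2k} = 9/(2k+7) -> 0. Odd-n subsequence a_{2k+1} = -9/(2k+8) -> 0. Both tend to 0, which suggests the limit is 0; verify directly.
|a_n - 0| = 9/(n+7) < 9/n for every n >= 1.
Given epsilon > 0, choose a positive integer N > 9/epsilon. Then for all n >= N, |a_n| < 9/n <= 9/N < epsilon.
So by the definition of the limit, lim a_n exists and equals 0.

0


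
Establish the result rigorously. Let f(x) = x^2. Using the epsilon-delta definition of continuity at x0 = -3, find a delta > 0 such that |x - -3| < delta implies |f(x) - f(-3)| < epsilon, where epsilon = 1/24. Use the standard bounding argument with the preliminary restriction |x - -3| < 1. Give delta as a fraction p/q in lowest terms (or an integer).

Factor: |x^2 - (-3)^2| = |x - -3| * |x + -3|.
Impose |x - -3| < 1 first. Then |x + -3| = |(x - -3) + 2*(-3)| <= |x - -3| + 2*|-3| < 1 + 6 = 7.
So |x^2 - (-3)^2| < delta * 7.
We need delta * 7 <= 1/24, i.e. delta <= 1/24/7 = 1/168.
Since 1/168 < 1, this is tighter than 1; take delta = 1/168.
So delta = 1/168 works.

1/168


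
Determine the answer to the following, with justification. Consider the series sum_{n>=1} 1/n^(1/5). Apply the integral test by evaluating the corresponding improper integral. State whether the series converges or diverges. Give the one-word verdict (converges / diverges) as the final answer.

Let f(x) = x^(-1/5). Then f is positive, continuous, and decreasing on [1, infinity), so the integral test applies.
Compute the improper integral int_{1}^infinity f(x) dx:
  antiderivative F(x) = 5*x^(4/5)/4.
  As x -> infinity, F(x) -> infinity (since p = 1/5 < 1).
  So the integral diverges. By the integral test, the series diverges.

diverges


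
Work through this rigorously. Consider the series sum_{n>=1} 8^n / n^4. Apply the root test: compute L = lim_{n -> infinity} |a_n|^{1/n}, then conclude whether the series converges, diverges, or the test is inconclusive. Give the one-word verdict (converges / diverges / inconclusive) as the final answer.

Let a_n denote the general term. Form |a_n|^(1/n) and simplify:
|a_n|^(1/n) = 8/n^(4/n)
Take the limit as n -> infinity: L = 8.
Since L = 8 > 1, the root test implies divergence.

diverges


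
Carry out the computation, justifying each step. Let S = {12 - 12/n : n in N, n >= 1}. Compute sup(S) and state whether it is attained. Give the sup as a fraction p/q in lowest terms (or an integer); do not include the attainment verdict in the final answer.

Analysis:
- Values: 0, 6, 8, 9, ... strictly increasing.
- Minimum is 0 (n=1); inf = 0 (attained).
- 12 - 12/n -> 12 from below; sup = 12, not attained.
Conclusion: sup(S) = 12, not attained in S.

12


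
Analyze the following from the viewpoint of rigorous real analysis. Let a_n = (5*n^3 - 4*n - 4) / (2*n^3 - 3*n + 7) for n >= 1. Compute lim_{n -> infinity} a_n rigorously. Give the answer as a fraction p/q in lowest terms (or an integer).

Divide numerator and denominator by n^3, the highest power:
numerator / n^3 = 5 - 4/n^2 - 4/n^3
denominator / n^3 = 2 - 3/n^2 + 7/n^3
As n -> infinity, all terms of the form c/n^k (k >= 1) tend to 0.
So numerator / n^3 -> 5 and denominator / n^3 -> 2.
Therefore lim a_n = 5/2.

5/2


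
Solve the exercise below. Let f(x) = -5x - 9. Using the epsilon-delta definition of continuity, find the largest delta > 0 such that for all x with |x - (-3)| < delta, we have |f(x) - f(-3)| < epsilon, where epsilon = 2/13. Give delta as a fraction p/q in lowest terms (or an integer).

We compute f(-3) = -5*(-3) - 9 = 6.
|f(x) - f(-3)| = |-5x - 9 - (6)| = |-5(x - (-3))| = 5|x - (-3)|.
We need 5|x - (-3)| < 2/13, i.e. |x - (-3)| < 2/13 / 5 = 2/65.
So any delta <= 2/65 works. Conversely, if delta > 2/65, then x = -3 + 2/65 satisfies |x - (-3)| = 2/65 < delta but |f(x) - f(-3)| = 5 * 2/65 = 2/13, which is not < 2/13; so no larger delta works.
Hence the largest such delta is 2/65.

2/65


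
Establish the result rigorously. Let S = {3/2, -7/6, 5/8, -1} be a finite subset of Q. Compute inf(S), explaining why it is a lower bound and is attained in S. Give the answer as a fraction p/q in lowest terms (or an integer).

S is finite, so inf(S) = min(S).
Sorted increasing:
-7/6, -1, 5/8, 3/2
The extremum is -7/6.
For every x in S, x >= -7/6. And -7/6 is in S, so it is attained.
Therefore inf(S) = -7/6.

-7/6


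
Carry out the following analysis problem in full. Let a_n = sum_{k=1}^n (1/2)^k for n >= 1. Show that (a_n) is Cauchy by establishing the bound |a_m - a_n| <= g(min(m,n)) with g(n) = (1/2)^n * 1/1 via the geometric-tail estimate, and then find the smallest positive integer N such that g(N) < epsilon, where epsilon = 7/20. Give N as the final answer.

For m > n >= 1: |a_m - a_n| = sum_{k=n+1}^m (1/2)^k < sum_{k=n+1}^infinity (1/2)^k = (1/2)^(n+1) / (1 - 1/2) = (1/2)^n * (1/2) * (2/1) = (1/2)^n * 1/1.
So g(n) = (1/2)^n / 1. Since g(n) -> 0, (a_n) is Cauchy.
Now solve g(N) < 7/20: (1/2)^N / 1 < 7/20 <=> 2^N > 1 / (1 * 7/20) = 20/7.
Check powers of 2: 2^1 = 2 <= 20/7, 2^2 = 4 > 20/7.
So the smallest such N is 2. Check: g(2) = 1/(1 * 4) = 1/4 < 7/20.

2


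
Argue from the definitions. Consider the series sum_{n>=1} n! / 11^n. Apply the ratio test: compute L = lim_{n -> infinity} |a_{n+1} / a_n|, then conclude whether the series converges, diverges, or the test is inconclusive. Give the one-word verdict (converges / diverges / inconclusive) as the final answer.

Let a_n denote the general term. Form the ratio a_{n+1}/a_n and simplify:
a_{n+1}/a_n = n/11 + 1/11
Take the limit as n -> infinity: L = infinity.
Since L = infinity > 1 (or L = infinity), the ratio test implies the series diverges.

diverges


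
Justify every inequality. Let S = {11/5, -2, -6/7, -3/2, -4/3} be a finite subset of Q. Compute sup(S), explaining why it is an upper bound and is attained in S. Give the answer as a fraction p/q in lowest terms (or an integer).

S is finite, so sup(S) = max(S).
Sorted decreasing:
11/5, -6/7, -4/3, -3/2, -2
The extremum is 11/5.
For every x in S, x <= 11/5. And 11/5 is in S, so it is attained.
Therefore sup(S) = 11/5.

11/5


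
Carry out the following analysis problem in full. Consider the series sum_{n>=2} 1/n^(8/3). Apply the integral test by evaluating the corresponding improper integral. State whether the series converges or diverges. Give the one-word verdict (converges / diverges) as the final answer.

Let f(x) = x^(-8/3). Then f is positive, continuous, and decreasing on [2, infinity), so the integral test applies.
Compute the improper integral int_{2}^infinity f(x) dx:
  antiderivative F(x) = -3/(5*x^(5/3)).
  As x -> infinity, F(x) -> 0 (since p = 8/3 > 1).
  So int = F(infinity) - F(2) = 0 - (-3*2^(1/3)/20) = 3*2^(1/3)/20.
  Finite, so by the integral test, the series converges.

converges


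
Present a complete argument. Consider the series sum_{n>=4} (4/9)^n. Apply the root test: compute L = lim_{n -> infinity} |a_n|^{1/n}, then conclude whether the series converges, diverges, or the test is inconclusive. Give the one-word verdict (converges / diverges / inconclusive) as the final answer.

Let a_n denote the general term. Form |a_n|^(1/n) and simplify:
|a_n|^(1/n) = 4/9
Take the limit as n -> infinity: L = 4/9.
Since L = 4/9 < 1, the root test implies convergence.

converges


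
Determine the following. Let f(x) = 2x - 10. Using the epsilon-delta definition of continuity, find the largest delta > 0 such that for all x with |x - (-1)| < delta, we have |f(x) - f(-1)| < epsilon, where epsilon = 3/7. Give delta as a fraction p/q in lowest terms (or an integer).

We compute f(-1) = 2*(-1) - 10 = -12.
|f(x) - f(-1)| = |2x - 10 - (-12)| = |2(x - (-1))| = 2|x - (-1)|.
We need 2|x - (-1)| < 3/7, i.e. |x - (-1)| < 3/7 / 2 = 3/14.
So any delta <= 3/14 works. Conversely, if delta > 3/14, then x = -1 + 3/14 satisfies |x - (-1)| = 3/14 < delta but |f(x) - f(-1)| = 2 * 3/14 = 3/7, which is not < 3/7; so no larger delta works.
Hence the largest such delta is 3/14.

3/14


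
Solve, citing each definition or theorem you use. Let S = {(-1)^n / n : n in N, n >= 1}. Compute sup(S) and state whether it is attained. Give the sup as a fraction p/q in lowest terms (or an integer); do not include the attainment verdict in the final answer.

Analysis:
- Values: -1, 1/2, -1/3, 1/4, -1/5, ...
- Positive terms (even n): 1/(2+0), 1/(4+0), ... decreasing -> max = 1/2 (n=2).
- Negative terms (odd n): -1/(1+0), -1/(3+0), ... increasing -> min = -1 (n=1).
- So sup = 1/2 (attained at n=2); inf = -1 (attained at n=1).
Conclusion: sup(S) = 1/2, attained in S.

1/2


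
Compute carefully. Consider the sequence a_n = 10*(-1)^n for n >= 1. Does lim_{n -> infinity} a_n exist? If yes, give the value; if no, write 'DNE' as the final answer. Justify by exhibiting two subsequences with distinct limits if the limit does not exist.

Examine the behaviour of a_n along subsequences.
Even-n subsequence a_{2k} = 10 -> 10. Odd-n subsequence a_{2k+1} = -10 -> -10.
Since these two subsequential limits are 10 and -10, distinct, the full sequence cannot converge (a convergent sequence has all subsequences tending to the same limit). So lim a_n does not exist.

DNE


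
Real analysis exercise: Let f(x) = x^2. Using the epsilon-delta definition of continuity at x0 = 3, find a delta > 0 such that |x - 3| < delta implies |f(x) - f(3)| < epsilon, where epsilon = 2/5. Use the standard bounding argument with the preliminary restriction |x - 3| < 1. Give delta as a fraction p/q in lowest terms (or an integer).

Factor: |x^2 - (3)^2| = |x - 3| * |x + 3|.
Impose |x - 3| < 1 first. Then |x + 3| = |(x - 3) + 2*(3)| <= |x - 3| + 2*|3| < 1 + 6 = 7.
So |x^2 - (3)^2| < delta * 7.
We need delta * 7 <= 2/5, i.e. delta <= 2/5/7 = 2/35.
Since 2/35 < 1, this is tighter than 1; take delta = 2/35.
So delta = 2/35 works.

2/35


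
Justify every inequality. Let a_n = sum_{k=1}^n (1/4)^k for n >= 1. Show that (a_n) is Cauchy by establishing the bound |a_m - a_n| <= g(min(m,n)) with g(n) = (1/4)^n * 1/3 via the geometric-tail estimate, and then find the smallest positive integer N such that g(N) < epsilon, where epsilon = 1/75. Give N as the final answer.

For m > n >= 1: |a_m - a_n| = sum_{k=n+1}^m (1/4)^k < sum_{k=n+1}^infinity (1/4)^k = (1/4)^(n+1) / (1 - 1/4) = (1/4)^n * (1/4) * (4/3) = (1/4)^n * 1/3.
So g(n) = (1/4)^n / 3. Since g(n) -> 0, (a_n) is Cauchy.
Now solve g(N) < 1/75: (1/4)^N / 3 < 1/75 <=> 4^N > 1 / (3 * 1/75) = 25.
Check powers of 4: 4^2 = 16 <= 25, 4^3 = 64 > 25.
So the smallest such N is 3. Check: g(3) = 1/(3 * 64) = 1/192 < 1/75.

3


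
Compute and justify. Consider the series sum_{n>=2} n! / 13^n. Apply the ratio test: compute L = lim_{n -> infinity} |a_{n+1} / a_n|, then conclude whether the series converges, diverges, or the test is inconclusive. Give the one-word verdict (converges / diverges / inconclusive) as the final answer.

Let a_n denote the general term. Form the ratio a_{n+1}/a_n and simplify:
a_{n+1}/a_n = n/13 + 1/13
Take the limit as n -> infinity: L = infinity.
Since L = infinity > 1 (or L = infinity), the ratio test implies the series diverges.

diverges


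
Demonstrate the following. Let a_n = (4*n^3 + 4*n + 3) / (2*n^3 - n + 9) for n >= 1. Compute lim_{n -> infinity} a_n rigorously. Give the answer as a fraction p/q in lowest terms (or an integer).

Divide numerator and denominator by n^3, the highest power:
numerator / n^3 = 4 + 4/n^2 + 3/n^3
denominator / n^3 = 2 - 1/n^2 + 9/n^3
As n -> infinity, all terms of the form c/n^k (k >= 1) tend to 0.
So numerator / n^3 -> 4 and denominator / n^3 -> 2.
Therefore lim a_n = 2.

2


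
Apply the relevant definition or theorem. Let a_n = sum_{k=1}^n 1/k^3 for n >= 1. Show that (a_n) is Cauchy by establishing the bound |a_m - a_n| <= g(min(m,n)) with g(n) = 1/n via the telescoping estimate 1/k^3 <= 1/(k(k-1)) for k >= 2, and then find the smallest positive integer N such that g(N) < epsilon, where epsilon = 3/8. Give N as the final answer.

For m > n >= 1: |a_m - a_n| = sum_{k=n+1}^m 1/k^3.
Use 1/k^3 <= 1/(k(k-1)) = 1/(k-1) - 1/k for k >= 2 (which holds since k^3 >= k^2 >= k(k-1) for k >= 2):
sum_{k=n+1}^m 1/k^3 <= sum_{k=n+1}^m (1/(k-1) - 1/k) = 1/n - 1/m <= 1/n.
By symmetry the same bound holds with n,m swapped, so |a_m - a_n| <= 1/min(m,n) = g(min(m,n)). Since g(n) -> 0, (a_n) is Cauchy.
Now solve g(N) < 3/8: 1/N < 3/8 <=> N > 1/(3/8) = 8/3.
The smallest integer strictly greater than 8/3 is N = 3.
Check: g(3) = 1/3 < 3/8; g(2) = 1/2 >= 3/8. So N = 3.

3


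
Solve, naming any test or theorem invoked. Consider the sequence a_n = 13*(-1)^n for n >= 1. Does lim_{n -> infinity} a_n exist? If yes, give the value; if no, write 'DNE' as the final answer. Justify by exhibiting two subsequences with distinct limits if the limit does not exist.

Examine the behaviour of a_n along subsequences.
Even-n subsequence a_{2k} = 13 -> 13. Odd-n subsequence a_{2k+1} = -13 -> -13.
Since these two subsequential limits are 13 and -13, distinct, the full sequence cannot converge (a convergent sequence has all subsequences tending to the same limit). So lim a_n does not exist.

DNE


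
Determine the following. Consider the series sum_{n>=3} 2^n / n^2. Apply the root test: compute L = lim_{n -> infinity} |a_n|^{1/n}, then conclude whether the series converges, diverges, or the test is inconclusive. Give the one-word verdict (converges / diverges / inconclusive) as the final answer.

Let a_n denote the general term. Form |a_n|^(1/n) and simplify:
|a_n|^(1/n) = 2/n^(2/n)
Take the limit as n -> infinity: L = 2.
Since L = 2 > 1, the root test implies divergence.

diverges


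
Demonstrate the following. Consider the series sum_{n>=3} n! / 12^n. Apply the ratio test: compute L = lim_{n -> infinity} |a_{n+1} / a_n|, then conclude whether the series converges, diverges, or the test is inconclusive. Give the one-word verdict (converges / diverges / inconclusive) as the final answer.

Let a_n denote the general term. Form the ratio a_{n+1}/a_n and simplify:
a_{n+1}/a_n = n/12 + 1/12
Take the limit as n -> infinity: L = infinity.
Since L = infinity > 1 (or L = infinity), the ratio test implies the series diverges.

diverges


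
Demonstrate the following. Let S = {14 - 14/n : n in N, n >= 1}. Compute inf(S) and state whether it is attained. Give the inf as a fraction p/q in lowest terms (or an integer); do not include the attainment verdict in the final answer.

Analysis:
- Values: 0, 7, 28/3, 21/2, ... strictly increasing.
- Minimum is 0 (n=1); inf = 0 (attained).
- 14 - 14/n -> 14 from below; sup = 14, not attained.
Conclusion: inf(S) = 0, attained in S.

0


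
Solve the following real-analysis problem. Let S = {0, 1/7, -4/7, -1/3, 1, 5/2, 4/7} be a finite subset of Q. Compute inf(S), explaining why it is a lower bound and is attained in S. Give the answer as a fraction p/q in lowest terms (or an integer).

S is finite, so inf(S) = min(S).
Sorted increasing:
-4/7, -1/3, 0, 1/7, 4/7, 1, 5/2
The extremum is -4/7.
For every x in S, x >= -4/7. And -4/7 is in S, so it is attained.
Therefore inf(S) = -4/7.

-4/7


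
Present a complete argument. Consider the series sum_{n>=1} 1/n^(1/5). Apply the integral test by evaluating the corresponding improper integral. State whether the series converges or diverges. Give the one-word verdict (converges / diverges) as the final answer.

Let f(x) = x^(-1/5). Then f is positive, continuous, and decreasing on [1, infinity), so the integral test applies.
Compute the improper integral int_{1}^infinity f(x) dx:
  antiderivative F(x) = 5*x^(4/5)/4.
  As x -> infinity, F(x) -> infinity (since p = 1/5 < 1).
  So the integral diverges. By the integral test, the series diverges.

diverges


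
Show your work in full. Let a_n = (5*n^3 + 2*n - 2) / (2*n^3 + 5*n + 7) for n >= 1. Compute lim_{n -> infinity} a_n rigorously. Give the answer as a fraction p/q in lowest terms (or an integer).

Divide numerator and denominator by n^3, the highest power:
numerator / n^3 = 5 + 2/n^2 - 2/n^3
denominator / n^3 = 2 + 5/n^2 + 7/n^3
As n -> infinity, all terms of the form c/n^k (k >= 1) tend to 0.
So numerator / n^3 -> 5 and denominator / n^3 -> 2.
Therefore lim a_n = 5/2.

5/2


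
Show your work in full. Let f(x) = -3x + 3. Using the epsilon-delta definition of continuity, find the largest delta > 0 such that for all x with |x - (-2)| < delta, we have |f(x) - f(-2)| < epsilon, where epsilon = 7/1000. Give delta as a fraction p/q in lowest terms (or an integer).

We compute f(-2) = -3*(-2) + 3 = 9.
|f(x) - f(-2)| = |-3x + 3 - (9)| = |-3(x - (-2))| = 3|x - (-2)|.
We need 3|x - (-2)| < 7/1000, i.e. |x - (-2)| < 7/1000 / 3 = 7/3000.
So any delta <= 7/3000 works. Conversely, if delta > 7/3000, then x = -2 + 7/3000 satisfies |x - (-2)| = 7/3000 < delta but |f(x) - f(-2)| = 3 * 7/3000 = 7/1000, which is not < 7/1000; so no larger delta works.
Hence the largest such delta is 7/3000.

7/3000


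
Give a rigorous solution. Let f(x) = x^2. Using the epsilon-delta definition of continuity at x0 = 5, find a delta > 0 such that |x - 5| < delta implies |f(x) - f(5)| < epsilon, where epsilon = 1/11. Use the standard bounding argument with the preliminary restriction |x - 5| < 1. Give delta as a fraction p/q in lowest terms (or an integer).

Factor: |x^2 - (5)^2| = |x - 5| * |x + 5|.
Impose |x - 5| < 1 first. Then |x + 5| = |(x - 5) + 2*(5)| <= |x - 5| + 2*|5| < 1 + 10 = 11.
So |x^2 - (5)^2| < delta * 11.
We need delta * 11 <= 1/11, i.e. delta <= 1/11/11 = 1/121.
Since 1/121 < 1, this is tighter than 1; take delta = 1/121.
So delta = 1/121 works.

1/121


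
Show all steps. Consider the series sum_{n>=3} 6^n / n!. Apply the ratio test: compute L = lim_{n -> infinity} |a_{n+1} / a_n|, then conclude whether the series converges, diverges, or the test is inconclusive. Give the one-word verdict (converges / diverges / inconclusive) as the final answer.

Let a_n denote the general term. Form the ratio a_{n+1}/a_n and simplify:
a_{n+1}/a_n = 6/(n + 1)
Take the limit as n -> infinity: L = 0.
Since L = 0 < 1, the ratio test implies the series converges.

converges


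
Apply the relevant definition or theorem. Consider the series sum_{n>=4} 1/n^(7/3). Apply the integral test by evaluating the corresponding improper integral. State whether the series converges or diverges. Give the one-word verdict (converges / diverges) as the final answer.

Let f(x) = x^(-7/3). Then f is positive, continuous, and decreasing on [4, infinity), so the integral test applies.
Compute the improper integral int_{4}^infinity f(x) dx:
  antiderivative F(x) = -3/(4*x^(4/3)).
  As x -> infinity, F(x) -> 0 (since p = 7/3 > 1).
  So int = F(infinity) - F(4) = 0 - (-3*2^(1/3)/32) = 3*2^(1/3)/32.
  Finite, so by the integral test, the series converges.

converges


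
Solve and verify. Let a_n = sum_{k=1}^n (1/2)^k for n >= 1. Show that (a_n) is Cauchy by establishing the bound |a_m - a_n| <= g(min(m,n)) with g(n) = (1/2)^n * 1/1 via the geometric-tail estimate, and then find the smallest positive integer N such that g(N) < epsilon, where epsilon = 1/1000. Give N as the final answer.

For m > n >= 1: |a_m - a_n| = sum_{k=n+1}^m (1/2)^k < sum_{k=n+1}^infinity (1/2)^k = (1/2)^(n+1) / (1 - 1/2) = (1/2)^n * (1/2) * (2/1) = (1/2)^n * 1/1.
So g(n) = (1/2)^n / 1. Since g(n) -> 0, (a_n) is Cauchy.
Now solve g(N) < 1/1000: (1/2)^N / 1 < 1/1000 <=> 2^N > 1 / (1 * 1/1000) = 1000.
Check powers of 2: 2^9 = 512 <= 1000, 2^10 = 1024 > 1000.
So the smallest such N is 10. Check: g(10) = 1/(1 * 1024) = 1/1024 < 1/1000.

10


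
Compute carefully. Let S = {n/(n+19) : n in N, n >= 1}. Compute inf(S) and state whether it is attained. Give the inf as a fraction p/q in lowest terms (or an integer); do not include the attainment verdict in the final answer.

Analysis:
- Values: 1/20, 2/21, 3/22, 4/23, ... strictly increasing.
- Minimum is 1/20 (n=1); inf = 1/20 (attained).
- n/(n+19) = 1 - 19/(n+19) -> 1 from below as n -> infinity, and never equals 1.
- So sup = 1 (not attained).
Conclusion: inf(S) = 1/20, attained in S.

1/20


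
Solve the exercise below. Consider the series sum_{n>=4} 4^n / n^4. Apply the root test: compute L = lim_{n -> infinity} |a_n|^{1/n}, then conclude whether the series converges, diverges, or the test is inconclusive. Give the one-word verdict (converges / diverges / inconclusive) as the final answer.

Let a_n denote the general term. Form |a_n|^(1/n) and simplify:
|a_n|^(1/n) = 4/n^(4/n)
Take the limit as n -> infinity: L = 4.
Since L = 4 > 1, the root test implies divergence.

diverges


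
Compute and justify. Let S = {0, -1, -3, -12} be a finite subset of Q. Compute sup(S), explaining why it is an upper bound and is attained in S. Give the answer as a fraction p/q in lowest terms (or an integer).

S is finite, so sup(S) = max(S).
Sorted decreasing:
0, -1, -3, -12
The extremum is 0.
For every x in S, x <= 0. And 0 is in S, so it is attained.
Therefore sup(S) = 0.

0


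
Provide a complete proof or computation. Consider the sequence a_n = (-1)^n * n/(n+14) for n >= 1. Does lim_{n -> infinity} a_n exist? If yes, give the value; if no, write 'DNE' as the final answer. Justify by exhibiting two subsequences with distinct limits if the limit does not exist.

Examine the behaviour of a_n along subsequences.
a_{2k} = 2k/(2k+14) -> 1. a_{2k+1} = -(2k+1)/(2k+15) -> -1.
Since these two subsequential limits are 1 and -1, distinct, the full sequence cannot converge (a convergent sequence has all subsequences tending to the same limit). So lim a_n does not exist.

DNE


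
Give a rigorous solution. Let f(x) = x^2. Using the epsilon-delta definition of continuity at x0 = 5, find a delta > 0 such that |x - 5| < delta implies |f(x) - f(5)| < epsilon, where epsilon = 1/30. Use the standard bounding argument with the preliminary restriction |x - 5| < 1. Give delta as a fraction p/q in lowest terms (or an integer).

Factor: |x^2 - (5)^2| = |x - 5| * |x + 5|.
Impose |x - 5| < 1 first. Then |x + 5| = |(x - 5) + 2*(5)| <= |x - 5| + 2*|5| < 1 + 10 = 11.
So |x^2 - (5)^2| < delta * 11.
We need delta * 11 <= 1/30, i.e. delta <= 1/30/11 = 1/330.
Since 1/330 < 1, this is tighter than 1; take delta = 1/330.
So delta = 1/330 works.

1/330


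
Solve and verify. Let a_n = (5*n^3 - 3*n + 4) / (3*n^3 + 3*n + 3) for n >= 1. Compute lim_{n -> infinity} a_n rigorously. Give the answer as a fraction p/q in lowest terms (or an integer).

Divide numerator and denominator by n^3, the highest power:
numerator / n^3 = 5 - 3/n^2 + 4/n^3
denominator / n^3 = 3 + 3/n^2 + 3/n^3
As n -> infinity, all terms of the form c/n^k (k >= 1) tend to 0.
So numerator / n^3 -> 5 and denominator / n^3 -> 3.
Therefore lim a_n = 5/3.

5/3


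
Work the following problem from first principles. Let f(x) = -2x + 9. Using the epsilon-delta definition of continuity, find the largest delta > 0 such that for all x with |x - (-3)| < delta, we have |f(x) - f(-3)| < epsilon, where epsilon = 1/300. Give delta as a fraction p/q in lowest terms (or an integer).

We compute f(-3) = -2*(-3) + 9 = 15.
|f(x) - f(-3)| = |-2x + 9 - (15)| = |-2(x - (-3))| = 2|x - (-3)|.
We need 2|x - (-3)| < 1/300, i.e. |x - (-3)| < 1/300 / 2 = 1/600.
So any delta <= 1/600 works. Conversely, if delta > 1/600, then x = -3 + 1/600 satisfies |x - (-3)| = 1/600 < delta but |f(x) - f(-3)| = 2 * 1/600 = 1/300, which is not < 1/300; so no larger delta works.
Hence the largest such delta is 1/600.

1/600


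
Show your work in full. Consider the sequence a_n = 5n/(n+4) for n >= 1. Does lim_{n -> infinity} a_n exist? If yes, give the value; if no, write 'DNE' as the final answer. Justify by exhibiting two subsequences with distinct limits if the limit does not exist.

Examine the behaviour of a_n along subsequences.
Even-n subsequence a_{2k} = 5(2k)/(2k+4) -> 5. Odd-n subsequence a_{2k+1} = 5(2k+1)/(2k+5) -> 5. Both tend to 5, which suggests the limit is 5; verify directly.
|a_n - 5| = |5n - 5(n+4)| / (n+4) = 20/(n+4) < 20/n for every n >= 1.
Given epsilon > 0, choose a positive integer N > 20/epsilon. Then for all n >= N, |a_n - 5| < 20/n <= 20/N < epsilon.
So by the definition of the limit, lim a_n exists and equals 5.

5


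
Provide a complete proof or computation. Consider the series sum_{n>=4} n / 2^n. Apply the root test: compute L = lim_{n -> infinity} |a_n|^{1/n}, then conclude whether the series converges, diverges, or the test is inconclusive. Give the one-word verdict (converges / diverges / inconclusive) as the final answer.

Let a_n denote the general term. Form |a_n|^(1/n) and simplify:
|a_n|^(1/n) = n^(1/n)/2
Take the limit as n -> infinity: L = 1/2.
Since L = 1/2 < 1, the root test implies convergence.

converges


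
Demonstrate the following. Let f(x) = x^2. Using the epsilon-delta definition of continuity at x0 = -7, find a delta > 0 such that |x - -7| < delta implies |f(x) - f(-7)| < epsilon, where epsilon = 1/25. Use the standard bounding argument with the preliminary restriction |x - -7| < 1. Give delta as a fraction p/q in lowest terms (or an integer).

Factor: |x^2 - (-7)^2| = |x - -7| * |x + -7|.
Impose |x - -7| < 1 first. Then |x + -7| = |(x - -7) + 2*(-7)| <= |x - -7| + 2*|-7| < 1 + 14 = 15.
So |x^2 - (-7)^2| < delta * 15.
We need delta * 15 <= 1/25, i.e. delta <= 1/25/15 = 1/375.
Since 1/375 < 1, this is tighter than 1; take delta = 1/375.
So delta = 1/375 works.

1/375


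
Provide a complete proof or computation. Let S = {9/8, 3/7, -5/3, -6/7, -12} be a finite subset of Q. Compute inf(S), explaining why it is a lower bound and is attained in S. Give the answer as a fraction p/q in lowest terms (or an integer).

S is finite, so inf(S) = min(S).
Sorted increasing:
-12, -5/3, -6/7, 3/7, 9/8
The extremum is -12.
For every x in S, x >= -12. And -12 is in S, so it is attained.
Therefore inf(S) = -12.

-12


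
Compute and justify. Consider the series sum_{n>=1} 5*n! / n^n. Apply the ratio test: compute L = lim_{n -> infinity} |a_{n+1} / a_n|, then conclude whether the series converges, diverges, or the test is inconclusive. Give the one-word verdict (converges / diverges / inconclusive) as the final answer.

Let a_n denote the general term. Form the ratio a_{n+1}/a_n and simplify:
a_{n+1}/a_n = (n/(n + 1))^n
Take the limit as n -> infinity: L = exp(-1).
Since L = exp(-1) < 1, the ratio test implies the series converges.

converges


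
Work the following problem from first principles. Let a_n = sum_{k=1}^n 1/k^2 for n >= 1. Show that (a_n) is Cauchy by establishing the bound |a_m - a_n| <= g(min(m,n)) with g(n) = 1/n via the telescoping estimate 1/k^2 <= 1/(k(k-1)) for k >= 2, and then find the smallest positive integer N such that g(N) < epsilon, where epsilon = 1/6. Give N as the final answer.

For m > n >= 1: |a_m - a_n| = sum_{k=n+1}^m 1/k^2.
Use 1/k^2 <= 1/(k(k-1)) = 1/(k-1) - 1/k for k >= 2:
sum_{k=n+1}^m 1/k^2 <= sum_{k=n+1}^m (1/(k-1) - 1/k) = 1/n - 1/m <= 1/n.
By symmetry the same bound holds with n,m swapped, so |a_m - a_n| <= 1/min(m,n) = g(min(m,n)). Since g(n) -> 0, (a_n) is Cauchy.
Now solve g(N) < 1/6: 1/N < 1/6 <=> N > 1/(1/6) = 6.
The smallest integer strictly greater than 6 is N = 7.
Check: g(7) = 1/7 < 1/6; g(6) = 1/6 >= 1/6. So N = 7.

7


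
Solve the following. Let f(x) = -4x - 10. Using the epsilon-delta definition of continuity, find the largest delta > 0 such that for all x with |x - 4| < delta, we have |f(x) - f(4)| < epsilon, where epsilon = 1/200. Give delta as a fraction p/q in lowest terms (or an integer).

We compute f(4) = -4*(4) - 10 = -26.
|f(x) - f(4)| = |-4x - 10 - (-26)| = |-4(x - 4)| = 4|x - 4|.
We need 4|x - 4| < 1/200, i.e. |x - 4| < 1/200 / 4 = 1/800.
So any delta <= 1/800 works. Conversely, if delta > 1/800, then x = 4 + 1/800 satisfies |x - 4| = 1/800 < delta but |f(x) - f(4)| = 4 * 1/800 = 1/200, which is not < 1/200; so no larger delta works.
Hence the largest such delta is 1/800.

1/800


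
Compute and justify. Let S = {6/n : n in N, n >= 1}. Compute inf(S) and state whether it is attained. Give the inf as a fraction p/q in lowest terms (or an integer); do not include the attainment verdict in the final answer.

Analysis:
- Values: 6, 3, 2, 3/2, ... strictly decreasing.
- The maximum is 6 (n=1); sup = 6 (attained).
- The set is bounded below by 0; 6/n -> 0 so 0 is the greatest lower bound.
- 0 is not in the set, so inf = 0 is not attained.
Conclusion: inf(S) = 0, not attained in S.

0


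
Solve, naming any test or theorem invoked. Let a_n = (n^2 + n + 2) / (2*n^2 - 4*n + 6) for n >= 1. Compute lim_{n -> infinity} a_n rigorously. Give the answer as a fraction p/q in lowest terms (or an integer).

Divide numerator and denominator by n^2, the highest power:
numerator / n^2 = 1 + 1/n + 2/n^2
denominator / n^2 = 2 - 4/n + 6/n^2
As n -> infinity, all terms of the form c/n^k (k >= 1) tend to 0.
So numerator / n^2 -> 1 and denominator / n^2 -> 2.
Therefore lim a_n = 1/2.

1/2


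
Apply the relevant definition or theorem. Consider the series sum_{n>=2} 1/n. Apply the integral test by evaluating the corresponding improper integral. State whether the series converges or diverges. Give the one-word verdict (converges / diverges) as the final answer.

Let f(x) = 1/x. Then f is positive, continuous, and decreasing on [2, infinity), so the integral test applies.
Compute the improper integral int_{2}^infinity f(x) dx:
  antiderivative F(x) = log(x).
  As x -> infinity, log(x) -> infinity.
  So int = infinity - log(2) = infinity. By the integral test, the series diverges.

diverges


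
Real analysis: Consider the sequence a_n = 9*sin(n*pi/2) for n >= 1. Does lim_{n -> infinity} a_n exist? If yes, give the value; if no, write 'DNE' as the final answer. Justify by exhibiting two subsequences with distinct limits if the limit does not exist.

Examine the behaviour of a_n along subsequences.
a_{4k+1} = 9*sin(pi/2 + 2k*pi) = 9 -> 9. a_{4k+3} = 9*sin(3pi/2 + 2k*pi) = -9 -> -9.
Since these two subsequential limits are 9 and -9, distinct, the full sequence cannot converge (a convergent sequence has all subsequences tending to the same limit). So lim a_n does not exist.

DNE


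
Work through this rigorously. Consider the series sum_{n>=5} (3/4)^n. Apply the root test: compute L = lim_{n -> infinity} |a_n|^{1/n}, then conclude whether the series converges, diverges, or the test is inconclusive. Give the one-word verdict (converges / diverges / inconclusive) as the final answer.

Let a_n denote the general term. Form |a_n|^(1/n) and simplify:
|a_n|^(1/n) = 3/4
Take the limit as n -> infinity: L = 3/4.
Since L = 3/4 < 1, the root test implies convergence.

converges


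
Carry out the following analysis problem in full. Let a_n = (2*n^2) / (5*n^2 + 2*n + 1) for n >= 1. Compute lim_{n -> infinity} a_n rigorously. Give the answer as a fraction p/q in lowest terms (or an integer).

Divide numerator and denominator by n^2, the highest power:
numerator / n^2 = 2
denominator / n^2 = 5 + 2/n + n^(-2)
As n -> infinity, all terms of the form c/n^k (k >= 1) tend to 0.
So numerator / n^2 -> 2 and denominator / n^2 -> 5.
Therefore lim a_n = 2/5.

2/5


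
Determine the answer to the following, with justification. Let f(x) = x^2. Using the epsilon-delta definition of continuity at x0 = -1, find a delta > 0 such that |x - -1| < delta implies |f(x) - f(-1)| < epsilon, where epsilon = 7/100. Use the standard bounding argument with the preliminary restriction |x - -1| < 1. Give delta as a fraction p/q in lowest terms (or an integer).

Factor: |x^2 - (-1)^2| = |x - -1| * |x + -1|.
Impose |x - -1| < 1 first. Then |x + -1| = |(x - -1) + 2*(-1)| <= |x - -1| + 2*|-1| < 1 + 2 = 3.
So |x^2 - (-1)^2| < delta * 3.
We need delta * 3 <= 7/100, i.e. delta <= 7/100/3 = 7/300.
Since 7/300 < 1, this is tighter than 1; take delta = 7/300.
So delta = 7/300 works.

7/300


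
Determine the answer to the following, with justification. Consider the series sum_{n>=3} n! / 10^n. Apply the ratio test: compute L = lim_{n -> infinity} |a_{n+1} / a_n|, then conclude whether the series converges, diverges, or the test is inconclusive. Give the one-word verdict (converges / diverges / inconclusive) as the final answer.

Let a_n denote the general term. Form the ratio a_{n+1}/a_n and simplify:
a_{n+1}/a_n = n/10 + 1/10
Take the limit as n -> infinity: L = infinity.
Since L = infinity > 1 (or L = infinity), the ratio test implies the series diverges.

diverges


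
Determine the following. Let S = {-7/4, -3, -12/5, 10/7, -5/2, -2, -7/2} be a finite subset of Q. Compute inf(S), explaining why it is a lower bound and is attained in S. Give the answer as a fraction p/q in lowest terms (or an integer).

S is finite, so inf(S) = min(S).
Sorted increasing:
-7/2, -3, -5/2, -12/5, -2, -7/4, 10/7
The extremum is -7/2.
For every x in S, x >= -7/2. And -7/2 is in S, so it is attained.
Therefore inf(S) = -7/2.

-7/2


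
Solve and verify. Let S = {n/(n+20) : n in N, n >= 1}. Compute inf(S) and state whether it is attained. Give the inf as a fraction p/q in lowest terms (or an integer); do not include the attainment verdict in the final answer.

Analysis:
- Values: 1/21, 1/11, 3/23, 1/6, ... strictly increasing.
- Minimum is 1/21 (n=1); inf = 1/21 (attained).
- n/(n+20) = 1 - 20/(n+20) -> 1 from below as n -> infinity, and never equals 1.
- So sup = 1 (not attained).
Conclusion: inf(S) = 1/21, attained in S.

1/21


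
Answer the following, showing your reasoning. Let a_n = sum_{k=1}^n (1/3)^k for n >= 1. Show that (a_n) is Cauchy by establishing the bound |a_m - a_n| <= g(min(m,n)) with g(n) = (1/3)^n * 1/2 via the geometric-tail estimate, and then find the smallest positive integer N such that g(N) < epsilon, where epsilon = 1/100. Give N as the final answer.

For m > n >= 1: |a_m - a_n| = sum_{k=n+1}^m (1/3)^k < sum_{k=n+1}^infinity (1/3)^k = (1/3)^(n+1) / (1 - 1/3) = (1/3)^n * (1/3) * (3/2) = (1/3)^n * 1/2.
So g(n) = (1/3)^n / 2. Since g(n) -> 0, (a_n) is Cauchy.
Now solve g(N) < 1/100: (1/3)^N / 2 < 1/100 <=> 3^N > 1 / (2 * 1/100) = 50.
Check powers of 3: 3^3 = 27 <= 50, 3^4 = 81 > 50.
So the smallest such N is 4. Check: g(4) = 1/(2 * 81) = 1/162 < 1/100.

4
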